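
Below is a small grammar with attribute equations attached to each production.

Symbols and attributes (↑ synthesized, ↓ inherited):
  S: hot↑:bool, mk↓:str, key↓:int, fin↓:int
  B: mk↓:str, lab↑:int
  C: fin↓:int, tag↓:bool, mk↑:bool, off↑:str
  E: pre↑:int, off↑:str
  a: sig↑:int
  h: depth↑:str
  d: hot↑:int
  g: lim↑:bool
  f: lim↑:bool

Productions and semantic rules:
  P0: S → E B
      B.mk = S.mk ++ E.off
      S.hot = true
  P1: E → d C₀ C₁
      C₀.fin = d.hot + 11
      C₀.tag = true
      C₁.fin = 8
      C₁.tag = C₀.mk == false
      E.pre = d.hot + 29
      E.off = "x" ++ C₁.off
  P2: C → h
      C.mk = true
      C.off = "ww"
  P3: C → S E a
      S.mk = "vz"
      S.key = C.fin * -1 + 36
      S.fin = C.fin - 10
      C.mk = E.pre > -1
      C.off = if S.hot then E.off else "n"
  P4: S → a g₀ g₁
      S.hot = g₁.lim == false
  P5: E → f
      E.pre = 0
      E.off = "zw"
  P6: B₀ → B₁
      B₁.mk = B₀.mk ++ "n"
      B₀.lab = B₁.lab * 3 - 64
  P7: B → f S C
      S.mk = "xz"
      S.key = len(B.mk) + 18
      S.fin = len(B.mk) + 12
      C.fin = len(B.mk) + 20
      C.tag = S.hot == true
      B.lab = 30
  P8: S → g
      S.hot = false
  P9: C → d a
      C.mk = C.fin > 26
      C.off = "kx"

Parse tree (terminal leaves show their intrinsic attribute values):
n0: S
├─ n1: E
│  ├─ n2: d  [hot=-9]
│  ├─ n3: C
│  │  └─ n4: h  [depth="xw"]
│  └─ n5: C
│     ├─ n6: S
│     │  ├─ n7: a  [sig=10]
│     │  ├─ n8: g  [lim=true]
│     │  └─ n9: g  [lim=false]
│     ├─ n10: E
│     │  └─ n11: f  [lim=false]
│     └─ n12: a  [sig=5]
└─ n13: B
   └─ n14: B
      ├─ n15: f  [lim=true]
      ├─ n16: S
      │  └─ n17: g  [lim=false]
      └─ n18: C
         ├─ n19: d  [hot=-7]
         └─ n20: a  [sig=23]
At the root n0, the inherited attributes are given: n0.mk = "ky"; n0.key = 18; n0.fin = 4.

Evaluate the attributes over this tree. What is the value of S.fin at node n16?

1. n0.mk = "ky"  [given at root]
2. n0.key = 18  [given at root]
3. n0.fin = 4  [given at root]
4. n2.hot = -9  [terminal]
5. n3.fin = 2  [d.hot + 11]
6. n3.tag = true  [true]
7. n4.depth = "xw"  [terminal]
8. n3.mk = true  [true]
9. n3.off = "ww"  ["ww"]
10. n5.fin = 8  [8]
11. n5.tag = false  [C₀.mk == false]
12. n6.mk = "vz"  ["vz"]
13. n6.key = 28  [C.fin * -1 + 36]
14. n6.fin = -2  [C.fin - 10]
15. n7.sig = 10  [terminal]
16. n8.lim = true  [terminal]
17. n9.lim = false  [terminal]
18. n6.hot = true  [g₁.lim == false]
19. n11.lim = false  [terminal]
20. n10.pre = 0  [0]
21. n10.off = "zw"  ["zw"]
22. n12.sig = 5  [terminal]
23. n5.mk = true  [E.pre > -1]
24. n5.off = "zw"  [if S.hot then E.off else "n"]
25. n1.pre = 20  [d.hot + 29]
26. n1.off = "xzw"  ["x" ++ C₁.off]
27. n13.mk = "kyxzw"  [S.mk ++ E.off]
28. n14.mk = "kyxzwn"  [B₀.mk ++ "n"]
29. n15.lim = true  [terminal]
30. n16.mk = "xz"  ["xz"]
31. n16.key = 24  [len(B.mk) + 18]
32. n16.fin = 18  [len(B.mk) + 12]
33. n17.lim = false  [terminal]
34. n16.hot = false  [false]
35. n18.fin = 26  [len(B.mk) + 20]
36. n18.tag = false  [S.hot == true]
37. n19.hot = -7  [terminal]
38. n20.sig = 23  [terminal]
39. n18.mk = false  [C.fin > 26]
40. n18.off = "kx"  ["kx"]
41. n14.lab = 30  [30]
42. n13.lab = 26  [B₁.lab * 3 - 64]
43. n0.hot = true  [true]

18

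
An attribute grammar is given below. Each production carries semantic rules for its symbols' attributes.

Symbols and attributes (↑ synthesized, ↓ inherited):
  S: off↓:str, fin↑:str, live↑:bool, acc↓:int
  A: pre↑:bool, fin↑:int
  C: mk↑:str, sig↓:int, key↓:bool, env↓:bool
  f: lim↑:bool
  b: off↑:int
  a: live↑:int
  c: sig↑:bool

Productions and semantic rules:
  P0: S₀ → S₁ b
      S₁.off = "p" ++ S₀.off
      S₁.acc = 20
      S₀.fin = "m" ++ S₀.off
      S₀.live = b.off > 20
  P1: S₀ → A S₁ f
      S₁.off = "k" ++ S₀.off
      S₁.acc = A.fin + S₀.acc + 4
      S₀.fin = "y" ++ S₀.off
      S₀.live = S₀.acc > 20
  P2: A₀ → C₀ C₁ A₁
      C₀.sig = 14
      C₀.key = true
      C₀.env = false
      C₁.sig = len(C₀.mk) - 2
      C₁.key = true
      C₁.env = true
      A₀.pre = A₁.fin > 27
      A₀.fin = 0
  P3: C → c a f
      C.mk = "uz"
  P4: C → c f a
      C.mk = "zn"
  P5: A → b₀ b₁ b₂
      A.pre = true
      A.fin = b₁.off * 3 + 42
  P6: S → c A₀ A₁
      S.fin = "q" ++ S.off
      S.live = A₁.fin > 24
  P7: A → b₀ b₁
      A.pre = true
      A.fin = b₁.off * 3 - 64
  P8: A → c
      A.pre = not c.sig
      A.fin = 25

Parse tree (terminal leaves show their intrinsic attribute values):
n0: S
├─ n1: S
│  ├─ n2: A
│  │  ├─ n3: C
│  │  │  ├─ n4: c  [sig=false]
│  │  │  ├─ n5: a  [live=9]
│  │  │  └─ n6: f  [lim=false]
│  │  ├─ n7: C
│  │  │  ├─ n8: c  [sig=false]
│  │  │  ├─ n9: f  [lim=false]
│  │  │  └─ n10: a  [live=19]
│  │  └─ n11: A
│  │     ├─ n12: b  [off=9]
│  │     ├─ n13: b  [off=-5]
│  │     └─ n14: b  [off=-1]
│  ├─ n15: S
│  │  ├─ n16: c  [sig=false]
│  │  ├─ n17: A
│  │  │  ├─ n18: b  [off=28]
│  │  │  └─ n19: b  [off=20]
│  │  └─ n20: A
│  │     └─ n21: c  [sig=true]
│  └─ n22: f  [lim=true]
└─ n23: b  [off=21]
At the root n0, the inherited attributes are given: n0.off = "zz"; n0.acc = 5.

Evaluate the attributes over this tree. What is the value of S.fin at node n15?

"qkpzz"

1. n0.off = "zz"  [given at root]
2. n0.acc = 5  [given at root]
3. n1.off = "pzz"  ["p" ++ S₀.off]
4. n1.acc = 20  [20]
5. n3.sig = 14  [14]
6. n3.key = true  [true]
7. n3.env = false  [false]
8. n4.sig = false  [terminal]
9. n5.live = 9  [terminal]
10. n6.lim = false  [terminal]
11. n3.mk = "uz"  ["uz"]
12. n7.sig = 0  [len(C₀.mk) - 2]
13. n7.key = true  [true]
14. n7.env = true  [true]
15. n8.sig = false  [terminal]
16. n9.lim = false  [terminal]
17. n10.live = 19  [terminal]
18. n7.mk = "zn"  ["zn"]
19. n12.off = 9  [terminal]
20. n13.off = -5  [terminal]
21. n14.off = -1  [terminal]
22. n11.pre = true  [true]
23. n11.fin = 27  [b₁.off * 3 + 42]
24. n2.pre = false  [A₁.fin > 27]
25. n2.fin = 0  [0]
26. n15.off = "kpzz"  ["k" ++ S₀.off]
27. n15.acc = 24  [A.fin + S₀.acc + 4]
28. n16.sig = false  [terminal]
29. n18.off = 28  [terminal]
30. n19.off = 20  [terminal]
31. n17.pre = true  [true]
32. n17.fin = -4  [b₁.off * 3 - 64]
33. n21.sig = true  [terminal]
34. n20.pre = false  [not c.sig]
35. n20.fin = 25  [25]
36. n15.fin = "qkpzz"  ["q" ++ S.off]
37. n15.live = true  [A₁.fin > 24]
38. n22.lim = true  [terminal]
39. n1.fin = "ypzz"  ["y" ++ S₀.off]
40. n1.live = false  [S₀.acc > 20]
41. n23.off = 21  [terminal]
42. n0.fin = "mzz"  ["m" ++ S₀.off]
43. n0.live = true  [b.off > 20]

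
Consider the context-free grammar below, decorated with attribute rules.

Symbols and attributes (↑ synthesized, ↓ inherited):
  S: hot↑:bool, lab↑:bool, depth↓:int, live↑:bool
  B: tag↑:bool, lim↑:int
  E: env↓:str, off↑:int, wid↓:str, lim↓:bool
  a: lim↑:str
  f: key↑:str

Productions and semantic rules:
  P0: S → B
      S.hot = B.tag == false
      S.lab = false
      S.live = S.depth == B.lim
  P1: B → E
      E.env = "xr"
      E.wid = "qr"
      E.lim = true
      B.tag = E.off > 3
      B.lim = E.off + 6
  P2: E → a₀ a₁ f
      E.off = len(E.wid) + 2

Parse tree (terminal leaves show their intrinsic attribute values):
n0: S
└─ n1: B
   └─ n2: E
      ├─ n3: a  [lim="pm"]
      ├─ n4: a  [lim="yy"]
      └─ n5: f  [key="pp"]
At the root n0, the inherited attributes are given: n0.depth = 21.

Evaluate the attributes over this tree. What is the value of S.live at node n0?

false

1. n0.depth = 21  [given at root]
2. n2.env = "xr"  ["xr"]
3. n2.wid = "qr"  ["qr"]
4. n2.lim = true  [true]
5. n3.lim = "pm"  [terminal]
6. n4.lim = "yy"  [terminal]
7. n5.key = "pp"  [terminal]
8. n2.off = 4  [len(E.wid) + 2]
9. n1.tag = true  [E.off > 3]
10. n1.lim = 10  [E.off + 6]
11. n0.hot = false  [B.tag == false]
12. n0.lab = false  [false]
13. n0.live = false  [S.depth == B.lim]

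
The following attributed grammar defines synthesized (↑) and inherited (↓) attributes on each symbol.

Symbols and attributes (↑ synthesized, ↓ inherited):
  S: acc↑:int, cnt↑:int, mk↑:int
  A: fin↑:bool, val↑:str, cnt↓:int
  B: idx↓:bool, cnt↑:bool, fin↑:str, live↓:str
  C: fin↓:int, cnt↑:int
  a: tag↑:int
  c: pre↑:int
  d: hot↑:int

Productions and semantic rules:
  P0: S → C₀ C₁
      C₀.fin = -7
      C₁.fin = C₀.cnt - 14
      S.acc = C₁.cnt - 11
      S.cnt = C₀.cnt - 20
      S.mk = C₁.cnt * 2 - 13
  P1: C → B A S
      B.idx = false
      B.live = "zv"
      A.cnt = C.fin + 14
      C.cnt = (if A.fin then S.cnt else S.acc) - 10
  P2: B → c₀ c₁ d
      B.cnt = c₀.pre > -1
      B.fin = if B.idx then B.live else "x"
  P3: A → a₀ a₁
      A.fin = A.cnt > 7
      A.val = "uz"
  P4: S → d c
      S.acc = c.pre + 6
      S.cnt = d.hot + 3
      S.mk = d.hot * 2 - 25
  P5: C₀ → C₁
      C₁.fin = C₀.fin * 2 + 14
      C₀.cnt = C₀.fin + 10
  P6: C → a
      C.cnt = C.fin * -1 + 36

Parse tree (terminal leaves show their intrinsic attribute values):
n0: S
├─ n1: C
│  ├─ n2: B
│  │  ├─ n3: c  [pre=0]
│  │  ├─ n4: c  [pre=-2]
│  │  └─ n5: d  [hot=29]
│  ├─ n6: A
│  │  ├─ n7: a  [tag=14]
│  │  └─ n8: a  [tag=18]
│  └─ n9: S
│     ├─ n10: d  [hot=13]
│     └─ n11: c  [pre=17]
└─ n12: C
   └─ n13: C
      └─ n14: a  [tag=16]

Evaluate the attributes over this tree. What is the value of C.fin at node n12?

-1

1. n1.fin = -7  [-7]
2. n2.idx = false  [false]
3. n2.live = "zv"  ["zv"]
4. n3.pre = 0  [terminal]
5. n4.pre = -2  [terminal]
6. n5.hot = 29  [terminal]
7. n2.cnt = true  [c₀.pre > -1]
8. n2.fin = "x"  [if B.idx then B.live else "x"]
9. n6.cnt = 7  [C.fin + 14]
10. n7.tag = 14  [terminal]
11. n8.tag = 18  [terminal]
12. n6.fin = false  [A.cnt > 7]
13. n6.val = "uz"  ["uz"]
14. n10.hot = 13  [terminal]
15. n11.pre = 17  [terminal]
16. n9.acc = 23  [c.pre + 6]
17. n9.cnt = 16  [d.hot + 3]
18. n9.mk = 1  [d.hot * 2 - 25]
19. n1.cnt = 13  [(if A.fin then S.cnt else S.acc) - 10]
20. n12.fin = -1  [C₀.cnt - 14]
21. n13.fin = 12  [C₀.fin * 2 + 14]
22. n14.tag = 16  [terminal]
23. n13.cnt = 24  [C.fin * -1 + 36]
24. n12.cnt = 9  [C₀.fin + 10]
25. n0.acc = -2  [C₁.cnt - 11]
26. n0.cnt = -7  [C₀.cnt - 20]
27. n0.mk = 5  [C₁.cnt * 2 - 13]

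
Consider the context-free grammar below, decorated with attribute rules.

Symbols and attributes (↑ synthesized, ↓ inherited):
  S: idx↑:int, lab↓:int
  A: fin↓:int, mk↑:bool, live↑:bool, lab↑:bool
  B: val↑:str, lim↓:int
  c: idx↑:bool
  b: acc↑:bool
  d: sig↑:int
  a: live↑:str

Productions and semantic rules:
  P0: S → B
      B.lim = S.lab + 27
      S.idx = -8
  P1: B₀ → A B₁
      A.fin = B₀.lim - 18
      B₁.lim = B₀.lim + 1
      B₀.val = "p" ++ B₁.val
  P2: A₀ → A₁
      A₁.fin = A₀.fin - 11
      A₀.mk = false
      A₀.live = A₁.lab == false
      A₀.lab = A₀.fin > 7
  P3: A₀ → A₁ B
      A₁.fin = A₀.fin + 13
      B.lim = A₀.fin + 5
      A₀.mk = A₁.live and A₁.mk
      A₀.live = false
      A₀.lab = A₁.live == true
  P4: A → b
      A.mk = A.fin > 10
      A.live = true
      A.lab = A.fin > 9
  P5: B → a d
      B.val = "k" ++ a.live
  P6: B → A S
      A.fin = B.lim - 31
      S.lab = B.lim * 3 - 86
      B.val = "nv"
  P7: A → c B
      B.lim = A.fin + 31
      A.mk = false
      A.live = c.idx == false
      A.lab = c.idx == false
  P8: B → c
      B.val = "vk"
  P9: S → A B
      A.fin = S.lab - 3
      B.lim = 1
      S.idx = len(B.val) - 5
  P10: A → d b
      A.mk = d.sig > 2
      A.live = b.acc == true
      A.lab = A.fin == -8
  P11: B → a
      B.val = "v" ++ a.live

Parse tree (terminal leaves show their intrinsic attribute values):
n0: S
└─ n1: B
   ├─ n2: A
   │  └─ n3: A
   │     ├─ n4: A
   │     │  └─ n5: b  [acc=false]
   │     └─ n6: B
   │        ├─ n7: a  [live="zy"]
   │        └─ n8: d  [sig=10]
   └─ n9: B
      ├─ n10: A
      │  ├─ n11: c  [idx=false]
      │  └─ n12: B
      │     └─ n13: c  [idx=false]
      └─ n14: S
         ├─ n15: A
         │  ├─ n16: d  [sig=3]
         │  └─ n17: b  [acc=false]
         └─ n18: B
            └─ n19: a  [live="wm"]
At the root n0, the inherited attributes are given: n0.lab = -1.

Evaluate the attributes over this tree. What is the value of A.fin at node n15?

1. n0.lab = -1  [given at root]
2. n1.lim = 26  [S.lab + 27]
3. n2.fin = 8  [B₀.lim - 18]
4. n3.fin = -3  [A₀.fin - 11]
5. n4.fin = 10  [A₀.fin + 13]
6. n5.acc = false  [terminal]
7. n4.mk = false  [A.fin > 10]
8. n4.live = true  [true]
9. n4.lab = true  [A.fin > 9]
10. n6.lim = 2  [A₀.fin + 5]
11. n7.live = "zy"  [terminal]
12. n8.sig = 10  [terminal]
13. n6.val = "kzy"  ["k" ++ a.live]
14. n3.mk = false  [A₁.live and A₁.mk]
15. n3.live = false  [false]
16. n3.lab = true  [A₁.live == true]
17. n2.mk = false  [false]
18. n2.live = false  [A₁.lab == false]
19. n2.lab = true  [A₀.fin > 7]
20. n9.lim = 27  [B₀.lim + 1]
21. n10.fin = -4  [B.lim - 31]
22. n11.idx = false  [terminal]
23. n12.lim = 27  [A.fin + 31]
24. n13.idx = false  [terminal]
25. n12.val = "vk"  ["vk"]
26. n10.mk = false  [false]
27. n10.live = true  [c.idx == false]
28. n10.lab = true  [c.idx == false]
29. n14.lab = -5  [B.lim * 3 - 86]
30. n15.fin = -8  [S.lab - 3]
31. n16.sig = 3  [terminal]
32. n17.acc = false  [terminal]
33. n15.mk = true  [d.sig > 2]
34. n15.live = false  [b.acc == true]
35. n15.lab = true  [A.fin == -8]
36. n18.lim = 1  [1]
37. n19.live = "wm"  [terminal]
38. n18.val = "vwm"  ["v" ++ a.live]
39. n14.idx = -2  [len(B.val) - 5]
40. n9.val = "nv"  ["nv"]
41. n1.val = "pnv"  ["p" ++ B₁.val]
42. n0.idx = -8  [-8]

-8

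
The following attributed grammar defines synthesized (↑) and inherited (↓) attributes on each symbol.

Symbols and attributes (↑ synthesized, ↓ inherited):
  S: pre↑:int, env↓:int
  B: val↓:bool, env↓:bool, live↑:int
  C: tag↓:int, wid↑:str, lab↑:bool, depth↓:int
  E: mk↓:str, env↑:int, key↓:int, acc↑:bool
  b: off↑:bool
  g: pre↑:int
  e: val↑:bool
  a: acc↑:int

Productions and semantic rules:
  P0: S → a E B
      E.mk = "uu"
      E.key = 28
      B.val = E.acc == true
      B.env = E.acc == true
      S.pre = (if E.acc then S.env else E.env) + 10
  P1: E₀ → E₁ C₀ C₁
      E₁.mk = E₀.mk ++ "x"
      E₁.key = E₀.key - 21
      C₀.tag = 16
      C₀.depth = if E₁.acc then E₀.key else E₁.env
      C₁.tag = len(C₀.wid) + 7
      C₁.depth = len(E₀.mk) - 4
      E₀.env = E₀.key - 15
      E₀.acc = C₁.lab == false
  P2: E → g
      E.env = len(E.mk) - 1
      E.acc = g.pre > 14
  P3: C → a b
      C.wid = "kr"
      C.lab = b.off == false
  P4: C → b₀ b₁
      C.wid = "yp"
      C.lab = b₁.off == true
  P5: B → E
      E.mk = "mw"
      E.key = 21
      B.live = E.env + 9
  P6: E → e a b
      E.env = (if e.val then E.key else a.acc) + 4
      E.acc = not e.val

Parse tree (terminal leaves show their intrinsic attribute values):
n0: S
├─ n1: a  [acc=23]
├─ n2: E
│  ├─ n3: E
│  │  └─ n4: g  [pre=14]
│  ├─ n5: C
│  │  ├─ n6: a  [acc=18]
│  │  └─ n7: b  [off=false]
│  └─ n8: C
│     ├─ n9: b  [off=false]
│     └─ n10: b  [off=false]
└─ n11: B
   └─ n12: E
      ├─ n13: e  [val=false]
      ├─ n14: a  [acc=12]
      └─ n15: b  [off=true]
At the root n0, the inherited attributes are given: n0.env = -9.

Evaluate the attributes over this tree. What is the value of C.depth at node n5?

1. n0.env = -9  [given at root]
2. n1.acc = 23  [terminal]
3. n2.mk = "uu"  ["uu"]
4. n2.key = 28  [28]
5. n3.mk = "uux"  [E₀.mk ++ "x"]
6. n3.key = 7  [E₀.key - 21]
7. n4.pre = 14  [terminal]
8. n3.env = 2  [len(E.mk) - 1]
9. n3.acc = false  [g.pre > 14]
10. n5.tag = 16  [16]
11. n5.depth = 2  [if E₁.acc then E₀.key else E₁.env]
12. n6.acc = 18  [terminal]
13. n7.off = false  [terminal]
14. n5.wid = "kr"  ["kr"]
15. n5.lab = true  [b.off == false]
16. n8.tag = 9  [len(C₀.wid) + 7]
17. n8.depth = -2  [len(E₀.mk) - 4]
18. n9.off = false  [terminal]
19. n10.off = false  [terminal]
20. n8.wid = "yp"  ["yp"]
21. n8.lab = false  [b₁.off == true]
22. n2.env = 13  [E₀.key - 15]
23. n2.acc = true  [C₁.lab == false]
24. n11.val = true  [E.acc == true]
25. n11.env = true  [E.acc == true]
26. n12.mk = "mw"  ["mw"]
27. n12.key = 21  [21]
28. n13.val = false  [terminal]
29. n14.acc = 12  [terminal]
30. n15.off = true  [terminal]
31. n12.env = 16  [(if e.val then E.key else a.acc) + 4]
32. n12.acc = true  [not e.val]
33. n11.live = 25  [E.env + 9]
34. n0.pre = 1  [(if E.acc then S.env else E.env) + 10]

2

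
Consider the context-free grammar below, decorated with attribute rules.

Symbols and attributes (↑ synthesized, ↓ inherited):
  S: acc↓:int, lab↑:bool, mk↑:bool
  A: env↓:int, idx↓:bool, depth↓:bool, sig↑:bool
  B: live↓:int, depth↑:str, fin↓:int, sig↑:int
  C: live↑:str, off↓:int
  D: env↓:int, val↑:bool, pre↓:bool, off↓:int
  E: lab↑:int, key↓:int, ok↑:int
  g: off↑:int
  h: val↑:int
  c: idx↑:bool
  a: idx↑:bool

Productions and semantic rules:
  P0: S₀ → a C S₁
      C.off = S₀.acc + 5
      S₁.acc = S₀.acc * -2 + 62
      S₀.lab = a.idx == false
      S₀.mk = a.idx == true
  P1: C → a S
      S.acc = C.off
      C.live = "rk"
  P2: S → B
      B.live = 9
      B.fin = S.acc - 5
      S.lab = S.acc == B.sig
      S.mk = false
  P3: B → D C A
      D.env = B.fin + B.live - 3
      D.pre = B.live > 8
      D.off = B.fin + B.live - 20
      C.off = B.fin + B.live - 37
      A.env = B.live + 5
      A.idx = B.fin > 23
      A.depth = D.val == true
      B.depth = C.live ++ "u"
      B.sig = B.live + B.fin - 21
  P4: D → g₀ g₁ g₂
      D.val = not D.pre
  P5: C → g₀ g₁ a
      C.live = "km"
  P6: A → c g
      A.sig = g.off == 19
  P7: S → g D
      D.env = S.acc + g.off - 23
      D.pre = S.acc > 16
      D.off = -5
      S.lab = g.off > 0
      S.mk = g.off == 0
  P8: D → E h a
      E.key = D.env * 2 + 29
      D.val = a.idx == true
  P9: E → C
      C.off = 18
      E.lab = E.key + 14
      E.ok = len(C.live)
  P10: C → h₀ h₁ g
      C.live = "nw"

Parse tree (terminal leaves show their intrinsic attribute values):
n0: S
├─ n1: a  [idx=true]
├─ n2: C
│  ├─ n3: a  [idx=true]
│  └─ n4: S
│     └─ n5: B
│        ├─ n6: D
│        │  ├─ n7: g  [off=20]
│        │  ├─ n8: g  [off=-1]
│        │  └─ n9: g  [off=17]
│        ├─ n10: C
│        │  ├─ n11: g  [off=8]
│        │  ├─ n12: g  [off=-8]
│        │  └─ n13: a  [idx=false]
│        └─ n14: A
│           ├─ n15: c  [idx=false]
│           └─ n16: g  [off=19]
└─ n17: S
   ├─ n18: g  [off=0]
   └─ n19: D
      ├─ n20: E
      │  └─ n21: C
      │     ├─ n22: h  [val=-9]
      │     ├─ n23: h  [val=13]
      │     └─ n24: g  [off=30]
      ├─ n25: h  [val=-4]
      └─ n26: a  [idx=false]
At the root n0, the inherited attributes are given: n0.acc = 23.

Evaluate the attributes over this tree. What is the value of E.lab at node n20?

1. n0.acc = 23  [given at root]
2. n1.idx = true  [terminal]
3. n2.off = 28  [S₀.acc + 5]
4. n3.idx = true  [terminal]
5. n4.acc = 28  [C.off]
6. n5.live = 9  [9]
7. n5.fin = 23  [S.acc - 5]
8. n6.env = 29  [B.fin + B.live - 3]
9. n6.pre = true  [B.live > 8]
10. n6.off = 12  [B.fin + B.live - 20]
11. n7.off = 20  [terminal]
12. n8.off = -1  [terminal]
13. n9.off = 17  [terminal]
14. n6.val = false  [not D.pre]
15. n10.off = -5  [B.fin + B.live - 37]
16. n11.off = 8  [terminal]
17. n12.off = -8  [terminal]
18. n13.idx = false  [terminal]
19. n10.live = "km"  ["km"]
20. n14.env = 14  [B.live + 5]
21. n14.idx = false  [B.fin > 23]
22. n14.depth = false  [D.val == true]
23. n15.idx = false  [terminal]
24. n16.off = 19  [terminal]
25. n14.sig = true  [g.off == 19]
26. n5.depth = "kmu"  [C.live ++ "u"]
27. n5.sig = 11  [B.live + B.fin - 21]
28. n4.lab = false  [S.acc == B.sig]
29. n4.mk = false  [false]
30. n2.live = "rk"  ["rk"]
31. n17.acc = 16  [S₀.acc * -2 + 62]
32. n18.off = 0  [terminal]
33. n19.env = -7  [S.acc + g.off - 23]
34. n19.pre = false  [S.acc > 16]
35. n19.off = -5  [-5]
36. n20.key = 15  [D.env * 2 + 29]
37. n21.off = 18  [18]
38. n22.val = -9  [terminal]
39. n23.val = 13  [terminal]
40. n24.off = 30  [terminal]
41. n21.live = "nw"  ["nw"]
42. n20.lab = 29  [E.key + 14]
43. n20.ok = 2  [len(C.live)]
44. n25.val = -4  [terminal]
45. n26.idx = false  [terminal]
46. n19.val = false  [a.idx == true]
47. n17.lab = false  [g.off > 0]
48. n17.mk = true  [g.off == 0]
49. n0.lab = false  [a.idx == false]
50. n0.mk = true  [a.idx == true]

29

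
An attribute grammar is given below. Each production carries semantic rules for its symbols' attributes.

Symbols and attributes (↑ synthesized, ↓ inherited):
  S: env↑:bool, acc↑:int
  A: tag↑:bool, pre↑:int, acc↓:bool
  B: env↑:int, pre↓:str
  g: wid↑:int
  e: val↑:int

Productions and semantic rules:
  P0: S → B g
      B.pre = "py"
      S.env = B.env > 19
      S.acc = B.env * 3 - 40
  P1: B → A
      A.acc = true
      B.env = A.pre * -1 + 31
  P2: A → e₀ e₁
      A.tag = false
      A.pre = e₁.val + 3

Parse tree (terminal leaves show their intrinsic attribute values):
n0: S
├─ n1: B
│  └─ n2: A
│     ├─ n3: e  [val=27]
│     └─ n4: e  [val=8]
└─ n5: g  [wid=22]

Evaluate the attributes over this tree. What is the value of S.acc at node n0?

1. n1.pre = "py"  ["py"]
2. n2.acc = true  [true]
3. n3.val = 27  [terminal]
4. n4.val = 8  [terminal]
5. n2.tag = false  [false]
6. n2.pre = 11  [e₁.val + 3]
7. n1.env = 20  [A.pre * -1 + 31]
8. n5.wid = 22  [terminal]
9. n0.env = true  [B.env > 19]
10. n0.acc = 20  [B.env * 3 - 40]

20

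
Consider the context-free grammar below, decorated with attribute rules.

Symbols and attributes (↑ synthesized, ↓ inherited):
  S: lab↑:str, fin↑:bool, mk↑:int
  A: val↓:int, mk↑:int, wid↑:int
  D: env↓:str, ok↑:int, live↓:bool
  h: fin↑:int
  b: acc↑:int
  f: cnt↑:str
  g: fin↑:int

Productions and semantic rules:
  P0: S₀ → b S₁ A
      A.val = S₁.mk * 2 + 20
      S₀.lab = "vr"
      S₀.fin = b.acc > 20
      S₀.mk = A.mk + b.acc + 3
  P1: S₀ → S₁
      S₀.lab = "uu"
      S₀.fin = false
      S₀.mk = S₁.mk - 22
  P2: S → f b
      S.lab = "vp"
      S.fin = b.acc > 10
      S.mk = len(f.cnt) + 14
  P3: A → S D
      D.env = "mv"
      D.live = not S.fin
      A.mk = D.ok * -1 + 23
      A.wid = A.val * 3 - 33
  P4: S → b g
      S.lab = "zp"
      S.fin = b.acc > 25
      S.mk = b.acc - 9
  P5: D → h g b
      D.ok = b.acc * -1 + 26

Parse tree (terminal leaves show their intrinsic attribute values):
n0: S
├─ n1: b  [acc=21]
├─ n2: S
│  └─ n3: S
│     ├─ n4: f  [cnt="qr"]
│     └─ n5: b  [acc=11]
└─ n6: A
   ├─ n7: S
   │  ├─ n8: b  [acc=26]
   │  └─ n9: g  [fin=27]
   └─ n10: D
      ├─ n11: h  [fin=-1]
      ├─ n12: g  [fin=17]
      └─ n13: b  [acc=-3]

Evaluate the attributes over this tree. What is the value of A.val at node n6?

1. n1.acc = 21  [terminal]
2. n4.cnt = "qr"  [terminal]
3. n5.acc = 11  [terminal]
4. n3.lab = "vp"  ["vp"]
5. n3.fin = true  [b.acc > 10]
6. n3.mk = 16  [len(f.cnt) + 14]
7. n2.lab = "uu"  ["uu"]
8. n2.fin = false  [false]
9. n2.mk = -6  [S₁.mk - 22]
10. n6.val = 8  [S₁.mk * 2 + 20]
11. n8.acc = 26  [terminal]
12. n9.fin = 27  [terminal]
13. n7.lab = "zp"  ["zp"]
14. n7.fin = true  [b.acc > 25]
15. n7.mk = 17  [b.acc - 9]
16. n10.env = "mv"  ["mv"]
17. n10.live = false  [not S.fin]
18. n11.fin = -1  [terminal]
19. n12.fin = 17  [terminal]
20. n13.acc = -3  [terminal]
21. n10.ok = 29  [b.acc * -1 + 26]
22. n6.mk = -6  [D.ok * -1 + 23]
23. n6.wid = -9  [A.val * 3 - 33]
24. n0.lab = "vr"  ["vr"]
25. n0.fin = true  [b.acc > 20]
26. n0.mk = 18  [A.mk + b.acc + 3]

8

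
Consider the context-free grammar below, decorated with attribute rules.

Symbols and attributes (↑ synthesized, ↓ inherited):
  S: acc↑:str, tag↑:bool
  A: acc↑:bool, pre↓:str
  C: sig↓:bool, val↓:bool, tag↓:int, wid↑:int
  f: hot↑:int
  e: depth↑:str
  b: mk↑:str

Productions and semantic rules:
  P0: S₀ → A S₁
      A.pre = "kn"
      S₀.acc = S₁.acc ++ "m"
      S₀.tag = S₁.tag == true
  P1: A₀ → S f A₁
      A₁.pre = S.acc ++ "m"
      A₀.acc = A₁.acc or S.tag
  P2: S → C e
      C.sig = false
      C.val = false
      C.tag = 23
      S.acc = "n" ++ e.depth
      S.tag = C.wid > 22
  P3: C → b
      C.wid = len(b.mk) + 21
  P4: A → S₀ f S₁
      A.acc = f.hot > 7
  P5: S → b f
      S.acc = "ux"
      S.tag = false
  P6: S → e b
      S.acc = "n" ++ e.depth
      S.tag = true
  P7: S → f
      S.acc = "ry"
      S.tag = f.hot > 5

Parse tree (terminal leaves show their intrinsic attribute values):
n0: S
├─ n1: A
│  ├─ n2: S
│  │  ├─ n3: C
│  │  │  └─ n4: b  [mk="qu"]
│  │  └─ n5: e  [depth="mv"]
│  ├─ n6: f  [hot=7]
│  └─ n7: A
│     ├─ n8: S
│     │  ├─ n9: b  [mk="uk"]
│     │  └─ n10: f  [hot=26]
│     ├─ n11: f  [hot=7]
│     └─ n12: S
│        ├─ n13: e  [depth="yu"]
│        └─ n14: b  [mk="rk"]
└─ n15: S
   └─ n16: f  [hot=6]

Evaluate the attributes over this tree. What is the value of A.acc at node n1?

1. n1.pre = "kn"  ["kn"]
2. n3.sig = false  [false]
3. n3.val = false  [false]
4. n3.tag = 23  [23]
5. n4.mk = "qu"  [terminal]
6. n3.wid = 23  [len(b.mk) + 21]
7. n5.depth = "mv"  [terminal]
8. n2.acc = "nmv"  ["n" ++ e.depth]
9. n2.tag = true  [C.wid > 22]
10. n6.hot = 7  [terminal]
11. n7.pre = "nmvm"  [S.acc ++ "m"]
12. n9.mk = "uk"  [terminal]
13. n10.hot = 26  [terminal]
14. n8.acc = "ux"  ["ux"]
15. n8.tag = false  [false]
16. n11.hot = 7  [terminal]
17. n13.depth = "yu"  [terminal]
18. n14.mk = "rk"  [terminal]
19. n12.acc = "nyu"  ["n" ++ e.depth]
20. n12.tag = true  [true]
21. n7.acc = false  [f.hot > 7]
22. n1.acc = true  [A₁.acc or S.tag]
23. n16.hot = 6  [terminal]
24. n15.acc = "ry"  ["ry"]
25. n15.tag = true  [f.hot > 5]
26. n0.acc = "rym"  [S₁.acc ++ "m"]
27. n0.tag = true  [S₁.tag == true]

true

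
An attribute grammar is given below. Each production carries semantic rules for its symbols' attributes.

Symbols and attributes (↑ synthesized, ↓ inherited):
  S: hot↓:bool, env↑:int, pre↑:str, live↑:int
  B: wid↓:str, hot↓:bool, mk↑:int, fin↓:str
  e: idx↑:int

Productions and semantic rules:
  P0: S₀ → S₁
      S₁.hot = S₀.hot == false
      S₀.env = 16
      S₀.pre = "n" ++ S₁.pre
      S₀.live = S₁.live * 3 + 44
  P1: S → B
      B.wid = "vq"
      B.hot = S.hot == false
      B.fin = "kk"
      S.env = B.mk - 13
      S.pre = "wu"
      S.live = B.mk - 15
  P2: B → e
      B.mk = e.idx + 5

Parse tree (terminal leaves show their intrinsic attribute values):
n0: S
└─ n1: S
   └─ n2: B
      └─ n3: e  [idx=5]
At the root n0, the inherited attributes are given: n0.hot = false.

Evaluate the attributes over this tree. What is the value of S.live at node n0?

1. n0.hot = false  [given at root]
2. n1.hot = true  [S₀.hot == false]
3. n2.wid = "vq"  ["vq"]
4. n2.hot = false  [S.hot == false]
5. n2.fin = "kk"  ["kk"]
6. n3.idx = 5  [terminal]
7. n2.mk = 10  [e.idx + 5]
8. n1.env = -3  [B.mk - 13]
9. n1.pre = "wu"  ["wu"]
10. n1.live = -5  [B.mk - 15]
11. n0.env = 16  [16]
12. n0.pre = "nwu"  ["n" ++ S₁.pre]
13. n0.live = 29  [S₁.live * 3 + 44]

29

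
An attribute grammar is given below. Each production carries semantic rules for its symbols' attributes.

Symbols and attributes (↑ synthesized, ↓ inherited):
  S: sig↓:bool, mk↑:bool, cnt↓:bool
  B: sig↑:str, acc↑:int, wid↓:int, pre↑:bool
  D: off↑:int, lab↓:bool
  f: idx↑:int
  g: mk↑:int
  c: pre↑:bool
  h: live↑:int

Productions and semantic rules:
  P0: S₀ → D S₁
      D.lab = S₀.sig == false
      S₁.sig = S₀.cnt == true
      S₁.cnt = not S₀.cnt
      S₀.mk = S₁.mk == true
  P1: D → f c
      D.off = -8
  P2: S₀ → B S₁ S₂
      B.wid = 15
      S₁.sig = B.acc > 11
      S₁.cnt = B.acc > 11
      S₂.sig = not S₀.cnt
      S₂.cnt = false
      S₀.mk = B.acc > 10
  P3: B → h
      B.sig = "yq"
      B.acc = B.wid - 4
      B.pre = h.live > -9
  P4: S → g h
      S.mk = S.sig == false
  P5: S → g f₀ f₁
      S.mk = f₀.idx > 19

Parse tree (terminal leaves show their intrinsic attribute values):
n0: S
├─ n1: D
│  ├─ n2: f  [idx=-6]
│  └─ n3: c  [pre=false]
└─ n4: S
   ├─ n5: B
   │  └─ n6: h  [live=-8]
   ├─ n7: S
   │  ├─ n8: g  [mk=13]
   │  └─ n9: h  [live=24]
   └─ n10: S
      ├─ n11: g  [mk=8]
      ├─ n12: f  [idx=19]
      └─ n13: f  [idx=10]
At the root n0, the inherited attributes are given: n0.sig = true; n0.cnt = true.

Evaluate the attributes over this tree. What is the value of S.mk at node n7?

true

1. n0.sig = true  [given at root]
2. n0.cnt = true  [given at root]
3. n1.lab = false  [S₀.sig == false]
4. n2.idx = -6  [terminal]
5. n3.pre = false  [terminal]
6. n1.off = -8  [-8]
7. n4.sig = true  [S₀.cnt == true]
8. n4.cnt = false  [not S₀.cnt]
9. n5.wid = 15  [15]
10. n6.live = -8  [terminal]
11. n5.sig = "yq"  ["yq"]
12. n5.acc = 11  [B.wid - 4]
13. n5.pre = true  [h.live > -9]
14. n7.sig = false  [B.acc > 11]
15. n7.cnt = false  [B.acc > 11]
16. n8.mk = 13  [terminal]
17. n9.live = 24  [terminal]
18. n7.mk = true  [S.sig == false]
19. n10.sig = true  [not S₀.cnt]
20. n10.cnt = false  [false]
21. n11.mk = 8  [terminal]
22. n12.idx = 19  [terminal]
23. n13.idx = 10  [terminal]
24. n10.mk = false  [f₀.idx > 19]
25. n4.mk = true  [B.acc > 10]
26. n0.mk = true  [S₁.mk == true]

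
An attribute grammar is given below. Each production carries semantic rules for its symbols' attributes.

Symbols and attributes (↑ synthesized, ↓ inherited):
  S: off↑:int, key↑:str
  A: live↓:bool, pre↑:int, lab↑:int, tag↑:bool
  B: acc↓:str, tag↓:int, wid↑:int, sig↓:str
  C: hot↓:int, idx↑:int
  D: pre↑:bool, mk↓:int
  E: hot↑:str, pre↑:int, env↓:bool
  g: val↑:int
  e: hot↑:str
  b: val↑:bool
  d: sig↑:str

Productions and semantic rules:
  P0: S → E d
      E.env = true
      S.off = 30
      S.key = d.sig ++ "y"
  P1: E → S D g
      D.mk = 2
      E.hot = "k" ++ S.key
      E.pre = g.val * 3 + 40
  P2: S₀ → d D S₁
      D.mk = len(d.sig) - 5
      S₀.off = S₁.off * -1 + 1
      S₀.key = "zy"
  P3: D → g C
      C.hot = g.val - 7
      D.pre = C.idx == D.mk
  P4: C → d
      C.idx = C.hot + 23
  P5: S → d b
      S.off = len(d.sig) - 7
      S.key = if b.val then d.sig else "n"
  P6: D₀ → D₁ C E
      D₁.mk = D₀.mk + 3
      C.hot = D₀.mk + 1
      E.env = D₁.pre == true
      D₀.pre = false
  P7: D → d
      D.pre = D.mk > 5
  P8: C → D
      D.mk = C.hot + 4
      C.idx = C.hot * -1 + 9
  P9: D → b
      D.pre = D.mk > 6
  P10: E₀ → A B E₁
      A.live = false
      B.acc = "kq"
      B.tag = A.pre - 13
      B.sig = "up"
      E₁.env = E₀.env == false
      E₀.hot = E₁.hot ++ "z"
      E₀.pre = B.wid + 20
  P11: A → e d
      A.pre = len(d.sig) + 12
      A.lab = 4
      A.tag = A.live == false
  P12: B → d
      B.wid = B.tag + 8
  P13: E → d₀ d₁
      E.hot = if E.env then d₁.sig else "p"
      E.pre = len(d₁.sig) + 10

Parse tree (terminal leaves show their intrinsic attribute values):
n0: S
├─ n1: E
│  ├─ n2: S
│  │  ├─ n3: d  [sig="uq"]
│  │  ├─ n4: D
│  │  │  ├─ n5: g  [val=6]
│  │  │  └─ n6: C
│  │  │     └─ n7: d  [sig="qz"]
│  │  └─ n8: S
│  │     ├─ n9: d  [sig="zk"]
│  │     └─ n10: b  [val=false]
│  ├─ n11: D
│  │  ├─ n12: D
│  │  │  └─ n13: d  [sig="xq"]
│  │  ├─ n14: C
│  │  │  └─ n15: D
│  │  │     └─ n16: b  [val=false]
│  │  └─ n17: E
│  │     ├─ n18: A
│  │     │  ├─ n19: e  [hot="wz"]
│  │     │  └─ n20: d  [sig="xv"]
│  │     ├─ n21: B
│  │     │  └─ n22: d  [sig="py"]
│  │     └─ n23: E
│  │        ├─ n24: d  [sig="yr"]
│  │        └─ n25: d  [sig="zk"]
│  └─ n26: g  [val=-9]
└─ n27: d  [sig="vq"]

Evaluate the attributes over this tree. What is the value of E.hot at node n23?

1. n1.env = true  [true]
2. n3.sig = "uq"  [terminal]
3. n4.mk = -3  [len(d.sig) - 5]
4. n5.val = 6  [terminal]
5. n6.hot = -1  [g.val - 7]
6. n7.sig = "qz"  [terminal]
7. n6.idx = 22  [C.hot + 23]
8. n4.pre = false  [C.idx == D.mk]
9. n9.sig = "zk"  [terminal]
10. n10.val = false  [terminal]
11. n8.off = -5  [len(d.sig) - 7]
12. n8.key = "n"  [if b.val then d.sig else "n"]
13. n2.off = 6  [S₁.off * -1 + 1]
14. n2.key = "zy"  ["zy"]
15. n11.mk = 2  [2]
16. n12.mk = 5  [D₀.mk + 3]
17. n13.sig = "xq"  [terminal]
18. n12.pre = false  [D.mk > 5]
19. n14.hot = 3  [D₀.mk + 1]
20. n15.mk = 7  [C.hot + 4]
21. n16.val = false  [terminal]
22. n15.pre = true  [D.mk > 6]
23. n14.idx = 6  [C.hot * -1 + 9]
24. n17.env = false  [D₁.pre == true]
25. n18.live = false  [false]
26. n19.hot = "wz"  [terminal]
27. n20.sig = "xv"  [terminal]
28. n18.pre = 14  [len(d.sig) + 12]
29. n18.lab = 4  [4]
30. n18.tag = true  [A.live == false]
31. n21.acc = "kq"  ["kq"]
32. n21.tag = 1  [A.pre - 13]
33. n21.sig = "up"  ["up"]
34. n22.sig = "py"  [terminal]
35. n21.wid = 9  [B.tag + 8]
36. n23.env = true  [E₀.env == false]
37. n24.sig = "yr"  [terminal]
38. n25.sig = "zk"  [terminal]
39. n23.hot = "zk"  [if E.env then d₁.sig else "p"]
40. n23.pre = 12  [len(d₁.sig) + 10]
41. n17.hot = "zkz"  [E₁.hot ++ "z"]
42. n17.pre = 29  [B.wid + 20]
43. n11.pre = false  [false]
44. n26.val = -9  [terminal]
45. n1.hot = "kzy"  ["k" ++ S.key]
46. n1.pre = 13  [g.val * 3 + 40]
47. n27.sig = "vq"  [terminal]
48. n0.off = 30  [30]
49. n0.key = "vqy"  [d.sig ++ "y"]

"zk"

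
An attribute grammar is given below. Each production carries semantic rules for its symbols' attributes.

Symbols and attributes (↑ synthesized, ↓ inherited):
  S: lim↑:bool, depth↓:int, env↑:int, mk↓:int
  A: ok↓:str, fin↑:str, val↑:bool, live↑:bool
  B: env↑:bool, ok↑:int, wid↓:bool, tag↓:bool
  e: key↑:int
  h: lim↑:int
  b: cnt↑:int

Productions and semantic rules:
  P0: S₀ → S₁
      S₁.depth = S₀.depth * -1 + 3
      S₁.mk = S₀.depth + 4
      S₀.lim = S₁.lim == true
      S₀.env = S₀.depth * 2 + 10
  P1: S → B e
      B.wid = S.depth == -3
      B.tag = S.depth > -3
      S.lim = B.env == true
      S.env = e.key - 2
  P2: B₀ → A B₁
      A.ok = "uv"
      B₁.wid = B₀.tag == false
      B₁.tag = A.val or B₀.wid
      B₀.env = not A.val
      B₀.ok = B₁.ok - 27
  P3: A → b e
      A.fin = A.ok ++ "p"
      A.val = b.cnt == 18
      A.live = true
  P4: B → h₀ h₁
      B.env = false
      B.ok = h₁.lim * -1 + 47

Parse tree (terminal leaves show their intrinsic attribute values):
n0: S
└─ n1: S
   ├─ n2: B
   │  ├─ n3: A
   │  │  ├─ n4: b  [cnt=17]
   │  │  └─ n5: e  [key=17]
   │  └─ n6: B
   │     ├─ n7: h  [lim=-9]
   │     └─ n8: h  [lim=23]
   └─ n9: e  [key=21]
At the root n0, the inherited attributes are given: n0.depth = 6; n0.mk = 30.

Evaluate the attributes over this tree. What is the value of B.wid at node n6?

true

1. n0.depth = 6  [given at root]
2. n0.mk = 30  [given at root]
3. n1.depth = -3  [S₀.depth * -1 + 3]
4. n1.mk = 10  [S₀.depth + 4]
5. n2.wid = true  [S.depth == -3]
6. n2.tag = false  [S.depth > -3]
7. n3.ok = "uv"  ["uv"]
8. n4.cnt = 17  [terminal]
9. n5.key = 17  [terminal]
10. n3.fin = "uvp"  [A.ok ++ "p"]
11. n3.val = false  [b.cnt == 18]
12. n3.live = true  [true]
13. n6.wid = true  [B₀.tag == false]
14. n6.tag = true  [A.val or B₀.wid]
15. n7.lim = -9  [terminal]
16. n8.lim = 23  [terminal]
17. n6.env = false  [false]
18. n6.ok = 24  [h₁.lim * -1 + 47]
19. n2.env = true  [not A.val]
20. n2.ok = -3  [B₁.ok - 27]
21. n9.key = 21  [terminal]
22. n1.lim = true  [B.env == true]
23. n1.env = 19  [e.key - 2]
24. n0.lim = true  [S₁.lim == true]
25. n0.env = 22  [S₀.depth * 2 + 10]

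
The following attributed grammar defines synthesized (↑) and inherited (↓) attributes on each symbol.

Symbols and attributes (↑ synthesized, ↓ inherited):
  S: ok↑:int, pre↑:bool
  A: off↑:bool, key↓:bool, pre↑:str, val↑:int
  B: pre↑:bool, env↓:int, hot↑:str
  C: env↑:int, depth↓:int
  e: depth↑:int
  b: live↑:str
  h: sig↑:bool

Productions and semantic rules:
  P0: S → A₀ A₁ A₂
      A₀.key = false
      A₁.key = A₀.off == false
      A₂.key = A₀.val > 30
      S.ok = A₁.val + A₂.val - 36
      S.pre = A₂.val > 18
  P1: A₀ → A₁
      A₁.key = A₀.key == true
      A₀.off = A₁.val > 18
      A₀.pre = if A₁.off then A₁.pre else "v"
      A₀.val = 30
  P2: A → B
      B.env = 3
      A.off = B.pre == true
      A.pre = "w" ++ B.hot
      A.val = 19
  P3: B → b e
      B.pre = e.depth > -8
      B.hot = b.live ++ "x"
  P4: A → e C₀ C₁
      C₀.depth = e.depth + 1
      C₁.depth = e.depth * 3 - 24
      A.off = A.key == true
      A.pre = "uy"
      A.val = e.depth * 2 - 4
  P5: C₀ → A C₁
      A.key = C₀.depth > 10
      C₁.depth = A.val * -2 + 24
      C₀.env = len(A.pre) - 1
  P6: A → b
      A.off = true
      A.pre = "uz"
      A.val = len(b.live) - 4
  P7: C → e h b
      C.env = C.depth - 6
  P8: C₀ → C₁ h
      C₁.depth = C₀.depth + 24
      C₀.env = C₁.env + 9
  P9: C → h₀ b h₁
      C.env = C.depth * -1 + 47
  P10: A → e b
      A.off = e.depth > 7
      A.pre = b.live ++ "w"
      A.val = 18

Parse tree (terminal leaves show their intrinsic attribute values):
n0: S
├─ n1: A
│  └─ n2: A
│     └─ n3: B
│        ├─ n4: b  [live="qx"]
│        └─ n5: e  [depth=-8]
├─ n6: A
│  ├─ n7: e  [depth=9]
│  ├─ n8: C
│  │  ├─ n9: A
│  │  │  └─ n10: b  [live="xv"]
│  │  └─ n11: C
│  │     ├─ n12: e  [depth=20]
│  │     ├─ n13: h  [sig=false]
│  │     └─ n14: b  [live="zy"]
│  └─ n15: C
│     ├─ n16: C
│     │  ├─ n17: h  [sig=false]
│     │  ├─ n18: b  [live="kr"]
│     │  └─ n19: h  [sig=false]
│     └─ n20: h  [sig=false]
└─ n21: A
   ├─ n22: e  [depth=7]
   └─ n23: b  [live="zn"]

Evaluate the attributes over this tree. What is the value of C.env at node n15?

1. n1.key = false  [false]
2. n2.key = false  [A₀.key == true]
3. n3.env = 3  [3]
4. n4.live = "qx"  [terminal]
5. n5.depth = -8  [terminal]
6. n3.pre = false  [e.depth > -8]
7. n3.hot = "qxx"  [b.live ++ "x"]
8. n2.off = false  [B.pre == true]
9. n2.pre = "wqxx"  ["w" ++ B.hot]
10. n2.val = 19  [19]
11. n1.off = true  [A₁.val > 18]
12. n1.pre = "v"  [if A₁.off then A₁.pre else "v"]
13. n1.val = 30  [30]
14. n6.key = false  [A₀.off == false]
15. n7.depth = 9  [terminal]
16. n8.depth = 10  [e.depth + 1]
17. n9.key = false  [C₀.depth > 10]
18. n10.live = "xv"  [terminal]
19. n9.off = true  [true]
20. n9.pre = "uz"  ["uz"]
21. n9.val = -2  [len(b.live) - 4]
22. n11.depth = 28  [A.val * -2 + 24]
23. n12.depth = 20  [terminal]
24. n13.sig = false  [terminal]
25. n14.live = "zy"  [terminal]
26. n11.env = 22  [C.depth - 6]
27. n8.env = 1  [len(A.pre) - 1]
28. n15.depth = 3  [e.depth * 3 - 24]
29. n16.depth = 27  [C₀.depth + 24]
30. n17.sig = false  [terminal]
31. n18.live = "kr"  [terminal]
32. n19.sig = false  [terminal]
33. n16.env = 20  [C.depth * -1 + 47]
34. n20.sig = false  [terminal]
35. n15.env = 29  [C₁.env + 9]
36. n6.off = false  [A.key == true]
37. n6.pre = "uy"  ["uy"]
38. n6.val = 14  [e.depth * 2 - 4]
39. n21.key = false  [A₀.val > 30]
40. n22.depth = 7  [terminal]
41. n23.live = "zn"  [terminal]
42. n21.off = false  [e.depth > 7]
43. n21.pre = "znw"  [b.live ++ "w"]
44. n21.val = 18  [18]
45. n0.ok = -4  [A₁.val + A₂.val - 36]
46. n0.pre = false  [A₂.val > 18]

29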